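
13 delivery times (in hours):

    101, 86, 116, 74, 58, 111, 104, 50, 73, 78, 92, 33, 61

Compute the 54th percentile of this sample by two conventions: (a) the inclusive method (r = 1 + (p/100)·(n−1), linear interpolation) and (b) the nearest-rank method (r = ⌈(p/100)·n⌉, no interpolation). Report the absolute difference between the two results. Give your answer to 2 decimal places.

4.16

Sorted: 33, 50, 58, 61, 73, 74, 78, 86, 92, 101, 104, 111, 116.
n = 13.
(a) r = 7.48; between ranks 7 (78) and 8 (86): 81.84.
(b) the nearest-rank method: rank 8 → 86.
|81.84 − 86| = 4.16.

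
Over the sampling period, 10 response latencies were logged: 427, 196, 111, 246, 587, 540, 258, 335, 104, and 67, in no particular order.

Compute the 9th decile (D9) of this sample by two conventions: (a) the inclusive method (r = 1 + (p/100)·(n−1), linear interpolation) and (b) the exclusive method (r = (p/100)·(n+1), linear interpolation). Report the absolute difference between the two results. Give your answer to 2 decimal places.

Sorted: 67, 104, 111, 196, 246, 258, 335, 427, 540, 587.
n = 10.
(a) r = 9.1; between ranks 9 (540) and 10 (587): 544.7.
(b) r = 9.9; between ranks 9 (540) and 10 (587): 582.3.
|544.7 − 582.3| = 37.6.

37.60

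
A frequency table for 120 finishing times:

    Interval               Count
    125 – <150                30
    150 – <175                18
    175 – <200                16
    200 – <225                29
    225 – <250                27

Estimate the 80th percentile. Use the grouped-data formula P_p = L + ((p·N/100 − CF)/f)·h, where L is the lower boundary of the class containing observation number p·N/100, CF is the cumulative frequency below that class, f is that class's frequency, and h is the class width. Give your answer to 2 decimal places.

227.78

N = 120; target position k = 80/100 · 120 = 96.
Cumulative frequencies: 30, 48, 64, 93, 120.
Observation 96 falls in the class 225 – <250.
L = 225, CF = 93, f = 27, h = 25.
P80 = 225 + ((96 − 93)/27)·25 = 225 + 2.77778 = 227.778.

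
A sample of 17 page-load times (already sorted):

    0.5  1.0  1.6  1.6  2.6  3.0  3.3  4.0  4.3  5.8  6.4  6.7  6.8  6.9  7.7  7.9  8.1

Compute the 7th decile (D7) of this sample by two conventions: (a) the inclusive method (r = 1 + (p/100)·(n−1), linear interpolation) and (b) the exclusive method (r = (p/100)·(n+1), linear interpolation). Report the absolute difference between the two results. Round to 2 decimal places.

0.04

n = 17.
(a) r = 12.2; between ranks 12 (6.7) and 13 (6.8): 6.72.
(b) r = 12.6; between ranks 12 (6.7) and 13 (6.8): 6.76.
|6.72 − 6.76| = 0.04.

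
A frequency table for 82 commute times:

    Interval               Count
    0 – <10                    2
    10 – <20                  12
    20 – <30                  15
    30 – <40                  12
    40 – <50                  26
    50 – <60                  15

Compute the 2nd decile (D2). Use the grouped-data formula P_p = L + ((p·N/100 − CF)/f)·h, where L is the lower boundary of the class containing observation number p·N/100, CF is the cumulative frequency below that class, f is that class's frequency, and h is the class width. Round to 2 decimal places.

N = 82; target position k = 20/100 · 82 = 16.4.
Cumulative frequencies: 2, 14, 29, 41, 67, 82.
Observation 16.4 falls in the class 20 – <30.
L = 20, CF = 14, f = 15, h = 10.
P20 = 20 + ((16.4 − 14)/15)·10 = 20 + 1.6 = 21.6.

21.60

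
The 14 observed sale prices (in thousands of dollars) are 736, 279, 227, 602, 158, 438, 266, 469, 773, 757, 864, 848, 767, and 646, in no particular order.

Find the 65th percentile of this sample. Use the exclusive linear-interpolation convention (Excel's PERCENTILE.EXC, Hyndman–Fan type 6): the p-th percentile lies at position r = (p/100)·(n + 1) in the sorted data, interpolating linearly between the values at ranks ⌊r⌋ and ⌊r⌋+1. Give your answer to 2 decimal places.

Sorted: 158, 227, 266, 279, 438, 469, 602, 646, 736, 757, 767, 773, 848, 864.
n = 14.
r = (65/100)·(14 + 1) = 9.75.
Rank 9 is 736 and rank 10 is 757.
Interpolate: 736 + 0.75·(757 − 736) = 736 + 0.75·21 = 751.75.

751.75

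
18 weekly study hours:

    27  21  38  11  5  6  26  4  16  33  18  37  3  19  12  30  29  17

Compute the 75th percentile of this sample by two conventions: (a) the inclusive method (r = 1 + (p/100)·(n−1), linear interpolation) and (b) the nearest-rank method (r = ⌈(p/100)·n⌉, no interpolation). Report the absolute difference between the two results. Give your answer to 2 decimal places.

Sorted: 3, 4, 5, 6, 11, 12, 16, 17, 18, 19, 21, 26, 27, 29, 30, 33, 37, 38.
n = 18.
(a) r = 13.75; between ranks 13 (27) and 14 (29): 28.5.
(b) the nearest-rank method: rank 14 → 29.
|28.5 − 29| = 0.5.

0.50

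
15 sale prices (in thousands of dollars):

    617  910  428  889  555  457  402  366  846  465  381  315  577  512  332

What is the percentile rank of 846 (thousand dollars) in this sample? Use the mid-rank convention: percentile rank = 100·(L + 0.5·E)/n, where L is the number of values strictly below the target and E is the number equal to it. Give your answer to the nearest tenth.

83.3

Sorted: 315, 332, 366, 381, 402, 428, 457, 465, 512, 555, 577, 617, 846, 889, 910.
Count below 846: L = 12; count equal: E = 1; n = 15.
Percentile rank = 100·(12 + 0.5·1)/15 = 100·12.5/15 = 83.33.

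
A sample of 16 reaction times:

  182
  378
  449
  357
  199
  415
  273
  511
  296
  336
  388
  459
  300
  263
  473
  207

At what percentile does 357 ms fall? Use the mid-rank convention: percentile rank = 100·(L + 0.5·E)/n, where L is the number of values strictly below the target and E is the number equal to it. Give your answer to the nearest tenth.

Sorted: 182, 199, 207, 263, 273, 296, 300, 336, 357, 378, 388, 415, 449, 459, 473, 511.
Count below 357: L = 8; count equal: E = 1; n = 16.
Percentile rank = 100·(8 + 0.5·1)/16 = 100·8.5/16 = 53.12.

53.1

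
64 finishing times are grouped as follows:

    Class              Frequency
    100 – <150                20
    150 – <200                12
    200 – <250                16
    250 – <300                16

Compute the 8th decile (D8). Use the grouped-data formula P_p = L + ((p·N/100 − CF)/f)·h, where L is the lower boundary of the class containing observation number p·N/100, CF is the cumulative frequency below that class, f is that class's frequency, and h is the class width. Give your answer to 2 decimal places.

260.00

N = 64; target position k = 80/100 · 64 = 51.2.
Cumulative frequencies: 20, 32, 48, 64.
Observation 51.2 falls in the class 250 – <300.
L = 250, CF = 48, f = 16, h = 50.
P80 = 250 + ((51.2 − 48)/16)·50 = 250 + 10 = 260.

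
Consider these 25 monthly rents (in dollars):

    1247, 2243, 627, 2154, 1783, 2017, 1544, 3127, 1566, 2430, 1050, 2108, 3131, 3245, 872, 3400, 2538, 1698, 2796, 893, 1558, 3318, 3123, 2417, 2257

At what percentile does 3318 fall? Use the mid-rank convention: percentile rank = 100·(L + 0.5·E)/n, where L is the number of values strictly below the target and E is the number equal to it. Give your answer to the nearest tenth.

94.0

Sorted: 627, 872, 893, 1050, 1247, 1544, 1558, 1566, 1698, 1783, 2017, 2108, 2154, 2243, 2257, 2417, 2430, 2538, 2796, 3123, 3127, 3131, 3245, 3318, 3400.
Count below 3318: L = 23; count equal: E = 1; n = 25.
Percentile rank = 100·(23 + 0.5·1)/25 = 100·23.5/25 = 94.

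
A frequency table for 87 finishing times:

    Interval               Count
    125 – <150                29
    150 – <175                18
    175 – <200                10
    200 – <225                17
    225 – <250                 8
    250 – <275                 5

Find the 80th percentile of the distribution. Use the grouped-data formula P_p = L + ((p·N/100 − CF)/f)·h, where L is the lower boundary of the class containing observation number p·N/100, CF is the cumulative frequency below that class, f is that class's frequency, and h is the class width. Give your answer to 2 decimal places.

N = 87; target position k = 80/100 · 87 = 69.6.
Cumulative frequencies: 29, 47, 57, 74, 82, 87.
Observation 69.6 falls in the class 200 – <225.
L = 200, CF = 57, f = 17, h = 25.
P80 = 200 + ((69.6 − 57)/17)·25 = 200 + 18.5294 = 218.529.

218.53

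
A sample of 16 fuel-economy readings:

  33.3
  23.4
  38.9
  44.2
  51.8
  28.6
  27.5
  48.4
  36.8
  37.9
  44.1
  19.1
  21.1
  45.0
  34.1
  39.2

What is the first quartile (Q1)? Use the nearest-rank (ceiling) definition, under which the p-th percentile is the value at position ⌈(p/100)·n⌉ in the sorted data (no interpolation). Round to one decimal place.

27.5

Sorted: 19.1, 21.1, 23.4, 27.5, 28.6, 33.3, 34.1, 36.8, 37.9, 38.9, 39.2, 44.1, 44.2, 45.0, 48.4, 51.8.
n = 16.
Position = ⌈25/100 · 16⌉ = ⌈4⌉ = 4.
The value at rank 4 is 27.5.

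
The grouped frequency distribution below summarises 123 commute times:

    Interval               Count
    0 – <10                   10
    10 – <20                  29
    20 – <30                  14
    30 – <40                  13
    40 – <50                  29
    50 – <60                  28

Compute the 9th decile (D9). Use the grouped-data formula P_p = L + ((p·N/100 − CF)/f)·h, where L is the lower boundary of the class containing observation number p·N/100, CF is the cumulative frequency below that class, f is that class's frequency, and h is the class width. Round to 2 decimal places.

55.61

N = 123; target position k = 90/100 · 123 = 110.7.
Cumulative frequencies: 10, 39, 53, 66, 95, 123.
Observation 110.7 falls in the class 50 – <60.
L = 50, CF = 95, f = 28, h = 10.
P90 = 50 + ((110.7 − 95)/28)·10 = 50 + 5.60714 = 55.6071.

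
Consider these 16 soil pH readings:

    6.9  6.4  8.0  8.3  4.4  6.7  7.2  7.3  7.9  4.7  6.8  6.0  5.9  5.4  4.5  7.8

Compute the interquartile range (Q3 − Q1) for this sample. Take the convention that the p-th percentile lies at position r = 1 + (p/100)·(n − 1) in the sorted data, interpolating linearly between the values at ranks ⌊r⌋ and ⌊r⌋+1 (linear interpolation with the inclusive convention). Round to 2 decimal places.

1.65

Sorted: 4.4, 4.5, 4.7, 5.4, 5.9, 6.0, 6.4, 6.7, 6.8, 6.9, 7.2, 7.3, 7.8, 7.9, 8.0, 8.3.
n = 16.
P25: r = 4.75; ranks 4–5 are 5.4, 5.9; interpolating gives 5.775.
P75: r = 12.25; ranks 12–13 are 7.3, 7.8; interpolating gives 7.425.
Difference: 7.425 − 5.775 = 1.65.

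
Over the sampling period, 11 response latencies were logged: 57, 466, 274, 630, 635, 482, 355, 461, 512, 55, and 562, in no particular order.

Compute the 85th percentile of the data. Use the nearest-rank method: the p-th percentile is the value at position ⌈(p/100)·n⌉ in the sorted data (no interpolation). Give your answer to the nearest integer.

630

Sorted: 55, 57, 274, 355, 461, 466, 482, 512, 562, 630, 635.
n = 11.
Position = ⌈85/100 · 11⌉ = ⌈9.35⌉ = 10.
The value at rank 10 is 630.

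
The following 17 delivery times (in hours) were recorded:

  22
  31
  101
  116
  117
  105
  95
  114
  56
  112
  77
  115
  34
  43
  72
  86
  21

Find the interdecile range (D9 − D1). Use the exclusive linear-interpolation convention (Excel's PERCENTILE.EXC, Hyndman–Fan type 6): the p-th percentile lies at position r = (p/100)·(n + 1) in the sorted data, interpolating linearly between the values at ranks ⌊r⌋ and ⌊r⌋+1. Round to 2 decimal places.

94.40

Sorted: 21, 22, 31, 34, 43, 56, 72, 77, 86, 95, 101, 105, 112, 114, 115, 116, 117.
n = 17.
P10: r = 1.8; ranks 1–2 are 21, 22; interpolating gives 21.8.
P90: r = 16.2; ranks 16–17 are 116, 117; interpolating gives 116.2.
Difference: 116.2 − 21.8 = 94.4.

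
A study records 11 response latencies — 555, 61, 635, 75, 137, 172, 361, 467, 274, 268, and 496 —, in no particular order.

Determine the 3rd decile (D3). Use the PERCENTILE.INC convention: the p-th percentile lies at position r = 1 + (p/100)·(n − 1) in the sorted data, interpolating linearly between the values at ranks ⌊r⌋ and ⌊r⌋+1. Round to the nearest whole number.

172

Sorted: 61, 75, 137, 172, 268, 274, 361, 467, 496, 555, 635.
n = 11.
r = 1 + (30/100)·(11 − 1) = 1 + 3 = 4.
r is an integer, so P30 is the value at rank 4: 172.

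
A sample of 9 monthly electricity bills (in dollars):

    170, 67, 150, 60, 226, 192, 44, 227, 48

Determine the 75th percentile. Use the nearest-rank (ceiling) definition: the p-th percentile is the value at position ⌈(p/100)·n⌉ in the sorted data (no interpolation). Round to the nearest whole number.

192

Sorted: 44, 48, 60, 67, 150, 170, 192, 226, 227.
n = 9.
Position = ⌈75/100 · 9⌉ = ⌈6.75⌉ = 7.
The value at rank 7 is 192.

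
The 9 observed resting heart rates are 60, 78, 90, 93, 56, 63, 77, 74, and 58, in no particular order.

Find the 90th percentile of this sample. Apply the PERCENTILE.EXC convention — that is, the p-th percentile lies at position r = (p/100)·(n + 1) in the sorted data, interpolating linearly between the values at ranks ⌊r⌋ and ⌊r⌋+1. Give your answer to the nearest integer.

93

Sorted: 56, 58, 60, 63, 74, 77, 78, 90, 93.
n = 9.
r = (90/100)·(9 + 1) = 9.
r is an integer, so P90 is the value at rank 9: 93.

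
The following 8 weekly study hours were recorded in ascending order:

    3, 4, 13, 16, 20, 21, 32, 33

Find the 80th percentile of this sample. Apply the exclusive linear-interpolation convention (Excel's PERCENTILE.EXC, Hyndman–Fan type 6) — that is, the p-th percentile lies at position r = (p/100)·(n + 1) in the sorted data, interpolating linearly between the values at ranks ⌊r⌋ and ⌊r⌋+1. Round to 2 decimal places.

32.20

n = 8.
r = (80/100)·(8 + 1) = 7.2.
Rank 7 is 32 and rank 8 is 33.
Interpolate: 32 + 0.2·(33 − 32) = 32 + 0.2·1 = 32.2.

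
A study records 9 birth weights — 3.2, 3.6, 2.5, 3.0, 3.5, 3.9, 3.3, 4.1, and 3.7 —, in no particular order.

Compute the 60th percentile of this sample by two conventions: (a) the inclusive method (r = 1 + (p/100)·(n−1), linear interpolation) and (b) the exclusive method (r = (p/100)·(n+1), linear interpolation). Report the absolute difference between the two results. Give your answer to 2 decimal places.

0.02

Sorted: 2.5, 3.0, 3.2, 3.3, 3.5, 3.6, 3.7, 3.9, 4.1.
n = 9.
(a) r = 5.8; between ranks 5 (3.5) and 6 (3.6): 3.58.
(b) r = 6 → value at rank 6 = 3.6.
|3.58 − 3.6| = 0.02.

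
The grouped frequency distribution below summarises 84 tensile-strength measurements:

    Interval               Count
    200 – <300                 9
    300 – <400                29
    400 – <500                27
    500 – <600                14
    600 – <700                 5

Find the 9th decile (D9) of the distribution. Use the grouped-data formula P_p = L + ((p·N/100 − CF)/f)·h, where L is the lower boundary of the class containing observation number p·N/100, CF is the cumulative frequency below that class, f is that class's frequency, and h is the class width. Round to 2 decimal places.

575.71

N = 84; target position k = 90/100 · 84 = 75.6.
Cumulative frequencies: 9, 38, 65, 79, 84.
Observation 75.6 falls in the class 500 – <600.
L = 500, CF = 65, f = 14, h = 100.
P90 = 500 + ((75.6 − 65)/14)·100 = 500 + 75.7143 = 575.714.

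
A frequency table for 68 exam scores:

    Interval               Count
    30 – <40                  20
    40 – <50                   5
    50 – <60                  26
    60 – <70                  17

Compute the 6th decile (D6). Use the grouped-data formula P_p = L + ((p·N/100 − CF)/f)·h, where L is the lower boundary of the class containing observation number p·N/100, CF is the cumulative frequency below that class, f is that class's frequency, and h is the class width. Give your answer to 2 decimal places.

56.08

N = 68; target position k = 60/100 · 68 = 40.8.
Cumulative frequencies: 20, 25, 51, 68.
Observation 40.8 falls in the class 50 – <60.
L = 50, CF = 25, f = 26, h = 10.
P60 = 50 + ((40.8 − 25)/26)·10 = 50 + 6.07692 = 56.0769.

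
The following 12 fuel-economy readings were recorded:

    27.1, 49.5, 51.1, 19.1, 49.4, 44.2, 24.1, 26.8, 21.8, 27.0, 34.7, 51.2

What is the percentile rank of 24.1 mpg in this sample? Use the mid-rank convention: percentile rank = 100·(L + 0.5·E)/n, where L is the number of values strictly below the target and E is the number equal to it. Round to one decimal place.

Sorted: 19.1, 21.8, 24.1, 26.8, 27.0, 27.1, 34.7, 44.2, 49.4, 49.5, 51.1, 51.2.
Count below 24.1: L = 2; count equal: E = 1; n = 12.
Percentile rank = 100·(2 + 0.5·1)/12 = 100·2.5/12 = 20.83.

20.8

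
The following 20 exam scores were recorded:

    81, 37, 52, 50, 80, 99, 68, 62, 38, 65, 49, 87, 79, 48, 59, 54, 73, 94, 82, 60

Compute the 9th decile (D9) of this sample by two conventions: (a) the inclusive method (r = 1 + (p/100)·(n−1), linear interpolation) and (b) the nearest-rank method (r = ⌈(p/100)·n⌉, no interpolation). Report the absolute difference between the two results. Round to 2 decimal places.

0.70

Sorted: 37, 38, 48, 49, 50, 52, 54, 59, 60, 62, 65, 68, 73, 79, 80, 81, 82, 87, 94, 99.
n = 20.
(a) r = 18.1; between ranks 18 (87) and 19 (94): 87.7.
(b) the nearest-rank method: rank 18 → 87.
|87.7 − 87| = 0.7.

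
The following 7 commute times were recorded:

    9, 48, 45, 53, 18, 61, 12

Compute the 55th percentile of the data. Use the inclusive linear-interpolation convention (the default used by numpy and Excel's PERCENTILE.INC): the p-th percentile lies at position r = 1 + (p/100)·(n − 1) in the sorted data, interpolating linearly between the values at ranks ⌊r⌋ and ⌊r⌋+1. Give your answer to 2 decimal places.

Sorted: 9, 12, 18, 45, 48, 53, 61.
n = 7.
r = 1 + (55/100)·(7 − 1) = 1 + 3.3 = 4.3.
Rank 4 is 45 and rank 5 is 48.
Interpolate: 45 + 0.3·(48 − 45) = 45 + 0.3·3 = 45.9.

45.90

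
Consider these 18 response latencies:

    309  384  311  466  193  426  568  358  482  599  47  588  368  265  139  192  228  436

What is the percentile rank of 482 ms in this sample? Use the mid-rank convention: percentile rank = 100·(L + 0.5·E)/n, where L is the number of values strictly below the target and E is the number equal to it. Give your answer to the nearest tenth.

Sorted: 47, 139, 192, 193, 228, 265, 309, 311, 358, 368, 384, 426, 436, 466, 482, 568, 588, 599.
Count below 482: L = 14; count equal: E = 1; n = 18.
Percentile rank = 100·(14 + 0.5·1)/18 = 100·14.5/18 = 80.56.

80.6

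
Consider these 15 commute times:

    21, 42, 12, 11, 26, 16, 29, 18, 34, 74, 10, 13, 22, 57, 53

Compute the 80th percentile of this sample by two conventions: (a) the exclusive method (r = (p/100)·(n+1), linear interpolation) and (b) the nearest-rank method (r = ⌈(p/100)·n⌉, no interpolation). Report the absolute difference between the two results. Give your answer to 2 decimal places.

Sorted: 10, 11, 12, 13, 16, 18, 21, 22, 26, 29, 34, 42, 53, 57, 74.
n = 15.
(a) r = 12.8; between ranks 12 (42) and 13 (53): 50.8.
(b) the nearest-rank method: rank 12 → 42.
|50.8 − 42| = 8.8.

8.80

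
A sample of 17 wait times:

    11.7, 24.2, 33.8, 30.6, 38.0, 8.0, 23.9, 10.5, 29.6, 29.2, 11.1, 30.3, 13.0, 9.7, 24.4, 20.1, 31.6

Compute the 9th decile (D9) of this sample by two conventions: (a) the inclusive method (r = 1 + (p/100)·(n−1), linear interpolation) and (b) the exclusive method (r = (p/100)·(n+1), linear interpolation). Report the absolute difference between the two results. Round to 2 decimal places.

2.16

Sorted: 8.0, 9.7, 10.5, 11.1, 11.7, 13.0, 20.1, 23.9, 24.2, 24.4, 29.2, 29.6, 30.3, 30.6, 31.6, 33.8, 38.0.
n = 17.
(a) r = 15.4; between ranks 15 (31.6) and 16 (33.8): 32.48.
(b) r = 16.2; between ranks 16 (33.8) and 17 (38.0): 34.64.
|32.48 − 34.64| = 2.16.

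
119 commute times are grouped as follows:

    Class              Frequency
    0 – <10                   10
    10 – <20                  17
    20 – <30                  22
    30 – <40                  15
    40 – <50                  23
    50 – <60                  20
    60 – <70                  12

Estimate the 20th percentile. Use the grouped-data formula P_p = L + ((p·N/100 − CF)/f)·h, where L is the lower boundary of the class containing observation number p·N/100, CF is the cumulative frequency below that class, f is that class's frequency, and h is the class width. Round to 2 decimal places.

18.12

N = 119; target position k = 20/100 · 119 = 23.8.
Cumulative frequencies: 10, 27, 49, 64, 87, 107, 119.
Observation 23.8 falls in the class 10 – <20.
L = 10, CF = 10, f = 17, h = 10.
P20 = 10 + ((23.8 − 10)/17)·10 = 10 + 8.11765 = 18.1176.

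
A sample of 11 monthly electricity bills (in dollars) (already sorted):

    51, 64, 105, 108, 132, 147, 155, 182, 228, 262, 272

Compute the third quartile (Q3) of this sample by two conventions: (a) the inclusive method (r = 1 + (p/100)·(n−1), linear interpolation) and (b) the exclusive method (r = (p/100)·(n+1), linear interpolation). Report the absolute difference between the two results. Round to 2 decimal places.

n = 11.
(a) r = 8.5; between ranks 8 (182) and 9 (228): 205.
(b) r = 9 → value at rank 9 = 228.
|205 − 228| = 23.

23.00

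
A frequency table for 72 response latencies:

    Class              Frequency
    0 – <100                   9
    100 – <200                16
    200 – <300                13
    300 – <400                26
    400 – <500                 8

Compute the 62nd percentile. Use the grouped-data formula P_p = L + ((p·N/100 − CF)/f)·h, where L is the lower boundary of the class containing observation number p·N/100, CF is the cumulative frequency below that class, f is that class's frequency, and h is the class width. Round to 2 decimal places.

N = 72; target position k = 62/100 · 72 = 44.64.
Cumulative frequencies: 9, 25, 38, 64, 72.
Observation 44.64 falls in the class 300 – <400.
L = 300, CF = 38, f = 26, h = 100.
P62 = 300 + ((44.64 − 38)/26)·100 = 300 + 25.5385 = 325.538.

325.54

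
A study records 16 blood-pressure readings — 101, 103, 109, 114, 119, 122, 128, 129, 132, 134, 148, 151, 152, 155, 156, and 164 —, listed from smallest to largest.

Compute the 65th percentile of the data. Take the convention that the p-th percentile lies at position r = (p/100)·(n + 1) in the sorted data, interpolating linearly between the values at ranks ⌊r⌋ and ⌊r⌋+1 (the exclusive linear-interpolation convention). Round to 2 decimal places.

n = 16.
r = (65/100)·(16 + 1) = 11.05.
Rank 11 is 148 and rank 12 is 151.
Interpolate: 148 + 0.05·(151 − 148) = 148 + 0.05·3 = 148.15.

148.15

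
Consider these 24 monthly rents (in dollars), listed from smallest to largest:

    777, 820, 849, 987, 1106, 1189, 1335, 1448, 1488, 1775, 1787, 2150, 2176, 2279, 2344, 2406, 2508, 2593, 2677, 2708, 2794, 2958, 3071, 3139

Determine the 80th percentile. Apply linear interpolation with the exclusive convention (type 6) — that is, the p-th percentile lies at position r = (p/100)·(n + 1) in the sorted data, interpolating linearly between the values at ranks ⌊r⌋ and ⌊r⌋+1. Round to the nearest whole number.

n = 24.
r = (80/100)·(24 + 1) = 20.
r is an integer, so P80 is the value at rank 20: 2708.

2708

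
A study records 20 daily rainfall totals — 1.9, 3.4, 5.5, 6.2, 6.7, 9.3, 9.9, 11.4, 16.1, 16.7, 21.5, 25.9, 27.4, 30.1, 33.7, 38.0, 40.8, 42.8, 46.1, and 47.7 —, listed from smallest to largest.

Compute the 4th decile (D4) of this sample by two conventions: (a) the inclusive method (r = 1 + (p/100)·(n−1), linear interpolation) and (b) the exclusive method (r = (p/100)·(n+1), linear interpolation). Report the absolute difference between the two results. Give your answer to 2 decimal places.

0.94

n = 20.
(a) r = 8.6; between ranks 8 (11.4) and 9 (16.1): 14.22.
(b) r = 8.4; between ranks 8 (11.4) and 9 (16.1): 13.28.
|14.22 − 13.28| = 0.94.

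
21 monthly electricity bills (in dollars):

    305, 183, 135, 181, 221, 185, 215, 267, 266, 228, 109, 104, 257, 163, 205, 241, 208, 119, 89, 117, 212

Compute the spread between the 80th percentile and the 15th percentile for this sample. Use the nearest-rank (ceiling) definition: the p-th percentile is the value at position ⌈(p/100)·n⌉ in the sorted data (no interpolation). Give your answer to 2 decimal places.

124.00

Sorted: 89, 104, 109, 117, 119, 135, 163, 181, 183, 185, 205, 208, 212, 215, 221, 228, 241, 257, 266, 267, 305.
n = 21.
P15: rank ⌈15/100·21⌉ = 4 → 117.
P80: rank ⌈80/100·21⌉ = 17 → 241.
Difference: 241 − 117 = 124.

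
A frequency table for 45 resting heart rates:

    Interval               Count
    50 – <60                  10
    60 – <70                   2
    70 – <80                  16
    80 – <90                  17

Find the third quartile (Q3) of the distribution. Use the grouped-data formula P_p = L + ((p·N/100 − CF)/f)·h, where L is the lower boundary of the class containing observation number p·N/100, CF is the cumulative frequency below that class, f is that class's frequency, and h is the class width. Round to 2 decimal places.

N = 45; target position k = 75/100 · 45 = 33.75.
Cumulative frequencies: 10, 12, 28, 45.
Observation 33.75 falls in the class 80 – <90.
L = 80, CF = 28, f = 17, h = 10.
P75 = 80 + ((33.75 − 28)/17)·10 = 80 + 3.38235 = 83.3824.

83.38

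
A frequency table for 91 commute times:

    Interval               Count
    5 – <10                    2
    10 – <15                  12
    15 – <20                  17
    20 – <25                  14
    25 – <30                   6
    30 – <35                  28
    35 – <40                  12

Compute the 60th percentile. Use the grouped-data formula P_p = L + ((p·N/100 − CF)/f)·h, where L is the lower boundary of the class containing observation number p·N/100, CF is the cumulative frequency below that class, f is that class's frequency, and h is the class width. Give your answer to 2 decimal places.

30.64

N = 91; target position k = 60/100 · 91 = 54.6.
Cumulative frequencies: 2, 14, 31, 45, 51, 79, 91.
Observation 54.6 falls in the class 30 – <35.
L = 30, CF = 51, f = 28, h = 5.
P60 = 30 + ((54.6 − 51)/28)·5 = 30 + 0.642857 = 30.6429.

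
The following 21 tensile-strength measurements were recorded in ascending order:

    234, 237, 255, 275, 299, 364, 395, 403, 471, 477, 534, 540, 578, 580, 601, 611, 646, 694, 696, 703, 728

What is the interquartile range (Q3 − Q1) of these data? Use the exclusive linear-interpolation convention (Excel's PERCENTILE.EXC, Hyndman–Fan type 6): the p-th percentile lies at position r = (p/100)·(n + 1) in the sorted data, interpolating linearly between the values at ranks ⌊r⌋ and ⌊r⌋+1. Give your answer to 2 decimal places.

n = 21.
P25: r = 5.5; ranks 5–6 are 299, 364; interpolating gives 331.5.
P75: r = 16.5; ranks 16–17 are 611, 646; interpolating gives 628.5.
Difference: 628.5 − 331.5 = 297.

297.00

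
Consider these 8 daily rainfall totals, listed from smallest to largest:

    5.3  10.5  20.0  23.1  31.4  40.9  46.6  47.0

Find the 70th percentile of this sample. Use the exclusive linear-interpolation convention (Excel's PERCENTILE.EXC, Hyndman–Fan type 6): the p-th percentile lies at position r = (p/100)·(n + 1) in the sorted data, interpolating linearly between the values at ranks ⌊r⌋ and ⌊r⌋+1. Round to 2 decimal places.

n = 8.
r = (70/100)·(8 + 1) = 6.3.
Rank 6 is 40.9 and rank 7 is 46.6.
Interpolate: 40.9 + 0.3·(46.6 − 40.9) = 40.9 + 0.3·5.7 = 42.61.

42.61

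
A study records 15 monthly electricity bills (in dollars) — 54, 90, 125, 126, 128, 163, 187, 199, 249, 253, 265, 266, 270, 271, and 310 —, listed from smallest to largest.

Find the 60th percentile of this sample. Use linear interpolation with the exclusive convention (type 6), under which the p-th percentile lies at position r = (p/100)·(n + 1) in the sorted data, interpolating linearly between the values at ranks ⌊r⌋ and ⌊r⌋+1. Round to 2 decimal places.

251.40

n = 15.
r = (60/100)·(15 + 1) = 9.6.
Rank 9 is 249 and rank 10 is 253.
Interpolate: 249 + 0.6·(253 − 249) = 249 + 0.6·4 = 251.4.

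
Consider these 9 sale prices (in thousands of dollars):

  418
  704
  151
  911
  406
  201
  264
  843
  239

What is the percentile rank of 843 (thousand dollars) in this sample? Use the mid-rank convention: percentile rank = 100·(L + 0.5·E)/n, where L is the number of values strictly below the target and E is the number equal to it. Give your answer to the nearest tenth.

83.3

Sorted: 151, 201, 239, 264, 406, 418, 704, 843, 911.
Count below 843: L = 7; count equal: E = 1; n = 9.
Percentile rank = 100·(7 + 0.5·1)/9 = 100·7.5/9 = 83.33.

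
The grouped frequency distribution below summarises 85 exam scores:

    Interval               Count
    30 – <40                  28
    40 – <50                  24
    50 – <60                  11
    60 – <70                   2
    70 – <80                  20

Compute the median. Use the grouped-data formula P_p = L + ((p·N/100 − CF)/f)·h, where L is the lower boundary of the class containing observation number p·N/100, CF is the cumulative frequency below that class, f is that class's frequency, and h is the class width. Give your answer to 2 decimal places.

46.04

N = 85; target position k = 50/100 · 85 = 42.5.
Cumulative frequencies: 28, 52, 63, 65, 85.
Observation 42.5 falls in the class 40 – <50.
L = 40, CF = 28, f = 24, h = 10.
P50 = 40 + ((42.5 − 28)/24)·10 = 40 + 6.04167 = 46.0417.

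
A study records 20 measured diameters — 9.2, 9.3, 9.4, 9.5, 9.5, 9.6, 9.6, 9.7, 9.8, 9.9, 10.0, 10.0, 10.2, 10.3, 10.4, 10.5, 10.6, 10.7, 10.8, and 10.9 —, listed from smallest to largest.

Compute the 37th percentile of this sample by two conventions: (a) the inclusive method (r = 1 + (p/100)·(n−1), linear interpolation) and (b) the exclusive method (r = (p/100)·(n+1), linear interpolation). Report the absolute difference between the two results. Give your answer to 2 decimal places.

0.03

n = 20.
(a) r = 8.03; between ranks 8 (9.7) and 9 (9.8): 9.703.
(b) r = 7.77; between ranks 7 (9.6) and 8 (9.7): 9.677.
|9.703 − 9.677| = 0.026.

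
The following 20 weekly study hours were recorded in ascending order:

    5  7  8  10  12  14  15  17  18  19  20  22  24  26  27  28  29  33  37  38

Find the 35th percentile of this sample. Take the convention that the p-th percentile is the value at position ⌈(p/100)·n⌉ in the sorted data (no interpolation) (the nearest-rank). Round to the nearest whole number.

15

n = 20.
Position = ⌈35/100 · 20⌉ = ⌈7⌉ = 7.
The value at rank 7 is 15.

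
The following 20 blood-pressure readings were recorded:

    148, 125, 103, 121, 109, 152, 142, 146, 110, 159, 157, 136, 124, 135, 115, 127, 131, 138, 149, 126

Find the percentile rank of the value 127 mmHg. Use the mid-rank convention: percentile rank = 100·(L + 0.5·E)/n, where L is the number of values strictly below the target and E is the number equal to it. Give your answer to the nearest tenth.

Sorted: 103, 109, 110, 115, 121, 124, 125, 126, 127, 131, 135, 136, 138, 142, 146, 148, 149, 152, 157, 159.
Count below 127: L = 8; count equal: E = 1; n = 20.
Percentile rank = 100·(8 + 0.5·1)/20 = 100·8.5/20 = 42.5.

42.5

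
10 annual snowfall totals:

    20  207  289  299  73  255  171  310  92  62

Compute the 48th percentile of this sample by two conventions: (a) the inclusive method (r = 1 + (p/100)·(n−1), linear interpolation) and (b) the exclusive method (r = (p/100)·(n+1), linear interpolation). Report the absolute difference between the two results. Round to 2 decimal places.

1.44

Sorted: 20, 62, 73, 92, 171, 207, 255, 289, 299, 310.
n = 10.
(a) r = 5.32; between ranks 5 (171) and 6 (207): 182.52.
(b) r = 5.28; between ranks 5 (171) and 6 (207): 181.08.
|182.52 − 181.08| = 1.44.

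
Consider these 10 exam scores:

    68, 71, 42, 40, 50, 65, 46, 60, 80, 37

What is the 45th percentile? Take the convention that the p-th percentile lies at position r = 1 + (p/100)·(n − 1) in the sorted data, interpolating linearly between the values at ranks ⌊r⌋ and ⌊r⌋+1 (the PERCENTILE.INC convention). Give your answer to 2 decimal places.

50.50

Sorted: 37, 40, 42, 46, 50, 60, 65, 68, 71, 80.
n = 10.
r = 1 + (45/100)·(10 − 1) = 1 + 4.05 = 5.05.
Rank 5 is 50 and rank 6 is 60.
Interpolate: 50 + 0.05·(60 − 50) = 50 + 0.05·10 = 50.5.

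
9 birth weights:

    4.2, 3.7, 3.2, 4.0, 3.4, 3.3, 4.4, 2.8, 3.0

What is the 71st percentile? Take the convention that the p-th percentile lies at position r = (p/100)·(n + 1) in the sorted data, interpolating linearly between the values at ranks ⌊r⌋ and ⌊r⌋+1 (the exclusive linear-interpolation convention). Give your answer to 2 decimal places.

Sorted: 2.8, 3.0, 3.2, 3.3, 3.4, 3.7, 4.0, 4.2, 4.4.
n = 9.
r = (71/100)·(9 + 1) = 7.1.
Rank 7 is 4.0 and rank 8 is 4.2.
Interpolate: 4.0 + 0.1·(4.2 − 4.0) = 4.0 + 0.1·0.2 = 4.02.

4.02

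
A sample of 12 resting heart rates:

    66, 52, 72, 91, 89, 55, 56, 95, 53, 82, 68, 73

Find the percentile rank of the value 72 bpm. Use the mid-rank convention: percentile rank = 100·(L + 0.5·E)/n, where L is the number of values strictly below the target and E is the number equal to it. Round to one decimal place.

Sorted: 52, 53, 55, 56, 66, 68, 72, 73, 82, 89, 91, 95.
Count below 72: L = 6; count equal: E = 1; n = 12.
Percentile rank = 100·(6 + 0.5·1)/12 = 100·6.5/12 = 54.17.

54.2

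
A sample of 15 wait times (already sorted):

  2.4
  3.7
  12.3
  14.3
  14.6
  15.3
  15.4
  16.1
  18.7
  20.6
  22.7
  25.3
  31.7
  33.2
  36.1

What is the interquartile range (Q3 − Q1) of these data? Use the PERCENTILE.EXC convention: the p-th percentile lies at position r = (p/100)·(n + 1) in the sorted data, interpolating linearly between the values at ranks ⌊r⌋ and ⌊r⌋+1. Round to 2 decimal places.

11.00

n = 15.
P25: r = 4 (integer) → 14.3.
P75: r = 12 (integer) → 25.3.
Difference: 25.3 − 14.3 = 11.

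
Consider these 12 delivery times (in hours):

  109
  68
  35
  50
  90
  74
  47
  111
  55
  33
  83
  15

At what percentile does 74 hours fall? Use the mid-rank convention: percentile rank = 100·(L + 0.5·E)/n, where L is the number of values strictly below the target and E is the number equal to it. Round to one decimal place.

62.5

Sorted: 15, 33, 35, 47, 50, 55, 68, 74, 83, 90, 109, 111.
Count below 74: L = 7; count equal: E = 1; n = 12.
Percentile rank = 100·(7 + 0.5·1)/12 = 100·7.5/12 = 62.5.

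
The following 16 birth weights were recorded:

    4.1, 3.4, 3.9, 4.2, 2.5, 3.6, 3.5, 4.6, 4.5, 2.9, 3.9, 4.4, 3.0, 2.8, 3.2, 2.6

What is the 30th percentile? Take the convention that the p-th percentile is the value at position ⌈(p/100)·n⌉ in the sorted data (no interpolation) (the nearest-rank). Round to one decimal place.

3.0

Sorted: 2.5, 2.6, 2.8, 2.9, 3.0, 3.2, 3.4, 3.5, 3.6, 3.9, 3.9, 4.1, 4.2, 4.4, 4.5, 4.6.
n = 16.
Position = ⌈30/100 · 16⌉ = ⌈4.8⌉ = 5.
The value at rank 5 is 3.0.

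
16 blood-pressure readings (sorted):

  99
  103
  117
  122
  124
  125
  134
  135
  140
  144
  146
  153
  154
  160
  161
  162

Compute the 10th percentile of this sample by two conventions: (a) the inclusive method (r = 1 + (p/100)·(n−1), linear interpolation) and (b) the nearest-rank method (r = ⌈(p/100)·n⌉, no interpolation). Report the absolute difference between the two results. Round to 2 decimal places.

n = 16.
(a) r = 2.5; between ranks 2 (103) and 3 (117): 110.
(b) the nearest-rank method: rank 2 → 103.
|110 − 103| = 7.

7.00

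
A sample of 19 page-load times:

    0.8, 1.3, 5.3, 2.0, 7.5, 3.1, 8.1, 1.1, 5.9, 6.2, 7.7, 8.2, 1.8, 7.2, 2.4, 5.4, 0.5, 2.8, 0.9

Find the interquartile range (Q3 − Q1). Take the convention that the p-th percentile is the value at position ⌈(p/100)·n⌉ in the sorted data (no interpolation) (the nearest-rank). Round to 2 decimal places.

5.90

Sorted: 0.5, 0.8, 0.9, 1.1, 1.3, 1.8, 2.0, 2.4, 2.8, 3.1, 5.3, 5.4, 5.9, 6.2, 7.2, 7.5, 7.7, 8.1, 8.2.
n = 19.
P25: rank ⌈25/100·19⌉ = 5 → 1.3.
P75: rank ⌈75/100·19⌉ = 15 → 7.2.
Difference: 7.2 − 1.3 = 5.9.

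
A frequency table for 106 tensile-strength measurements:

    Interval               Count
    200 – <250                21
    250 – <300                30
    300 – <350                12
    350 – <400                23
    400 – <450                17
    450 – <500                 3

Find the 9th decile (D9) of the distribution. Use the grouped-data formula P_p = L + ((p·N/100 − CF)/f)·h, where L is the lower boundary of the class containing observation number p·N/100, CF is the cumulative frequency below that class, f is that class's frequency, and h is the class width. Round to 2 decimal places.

427.65

N = 106; target position k = 90/100 · 106 = 95.4.
Cumulative frequencies: 21, 51, 63, 86, 103, 106.
Observation 95.4 falls in the class 400 – <450.
L = 400, CF = 86, f = 17, h = 50.
P90 = 400 + ((95.4 − 86)/17)·50 = 400 + 27.6471 = 427.647.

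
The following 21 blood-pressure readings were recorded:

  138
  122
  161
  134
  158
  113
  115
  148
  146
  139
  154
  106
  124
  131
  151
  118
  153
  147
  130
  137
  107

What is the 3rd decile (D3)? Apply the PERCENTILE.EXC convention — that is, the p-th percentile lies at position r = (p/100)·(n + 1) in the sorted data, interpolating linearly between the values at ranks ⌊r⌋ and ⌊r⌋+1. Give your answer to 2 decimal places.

Sorted: 106, 107, 113, 115, 118, 122, 124, 130, 131, 134, 137, 138, 139, 146, 147, 148, 151, 153, 154, 158, 161.
n = 21.
r = (30/100)·(21 + 1) = 6.6.
Rank 6 is 122 and rank 7 is 124.
Interpolate: 122 + 0.6·(124 − 122) = 122 + 0.6·2 = 123.2.

123.20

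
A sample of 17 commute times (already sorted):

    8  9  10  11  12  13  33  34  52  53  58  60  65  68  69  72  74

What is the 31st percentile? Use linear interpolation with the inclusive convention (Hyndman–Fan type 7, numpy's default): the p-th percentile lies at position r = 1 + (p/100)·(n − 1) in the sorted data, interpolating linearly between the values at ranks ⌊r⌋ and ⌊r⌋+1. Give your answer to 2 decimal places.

12.96

n = 17.
r = 1 + (31/100)·(17 − 1) = 1 + 4.96 = 5.96.
Rank 5 is 12 and rank 6 is 13.
Interpolate: 12 + 0.96·(13 − 12) = 12 + 0.96·1 = 12.96.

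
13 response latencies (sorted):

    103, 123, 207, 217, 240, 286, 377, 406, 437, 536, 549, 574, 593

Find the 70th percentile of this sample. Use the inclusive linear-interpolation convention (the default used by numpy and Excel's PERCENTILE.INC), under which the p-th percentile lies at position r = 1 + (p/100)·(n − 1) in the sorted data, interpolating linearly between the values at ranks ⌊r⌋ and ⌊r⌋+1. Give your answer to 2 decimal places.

476.60

n = 13.
r = 1 + (70/100)·(13 − 1) = 1 + 8.4 = 9.4.
Rank 9 is 437 and rank 10 is 536.
Interpolate: 437 + 0.4·(536 − 437) = 437 + 0.4·99 = 476.6.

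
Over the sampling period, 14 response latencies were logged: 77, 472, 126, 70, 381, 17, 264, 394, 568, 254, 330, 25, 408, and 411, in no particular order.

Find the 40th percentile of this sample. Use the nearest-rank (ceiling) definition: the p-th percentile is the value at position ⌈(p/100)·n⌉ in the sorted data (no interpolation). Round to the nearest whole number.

Sorted: 17, 25, 70, 77, 126, 254, 264, 330, 381, 394, 408, 411, 472, 568.
n = 14.
Position = ⌈40/100 · 14⌉ = ⌈5.6⌉ = 6.
The value at rank 6 is 254.

254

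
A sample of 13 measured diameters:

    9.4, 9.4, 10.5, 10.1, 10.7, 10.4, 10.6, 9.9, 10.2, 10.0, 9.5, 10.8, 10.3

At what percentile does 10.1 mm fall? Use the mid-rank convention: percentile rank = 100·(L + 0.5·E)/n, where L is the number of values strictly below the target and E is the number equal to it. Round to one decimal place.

Sorted: 9.4, 9.4, 9.5, 9.9, 10.0, 10.1, 10.2, 10.3, 10.4, 10.5, 10.6, 10.7, 10.8.
Count below 10.1: L = 5; count equal: E = 1; n = 13.
Percentile rank = 100·(5 + 0.5·1)/13 = 100·5.5/13 = 42.31.

42.3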